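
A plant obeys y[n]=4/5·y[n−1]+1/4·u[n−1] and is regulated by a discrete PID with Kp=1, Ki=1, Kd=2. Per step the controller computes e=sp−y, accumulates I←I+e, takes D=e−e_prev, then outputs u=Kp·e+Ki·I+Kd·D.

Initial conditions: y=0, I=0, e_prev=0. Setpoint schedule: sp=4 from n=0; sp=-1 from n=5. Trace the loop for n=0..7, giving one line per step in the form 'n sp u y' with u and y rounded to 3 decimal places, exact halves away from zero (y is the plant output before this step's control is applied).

(exact arithmetic carried between steps; '≈' marks a value shown rounded to 6 d.p. or computed from one; I and e_prev carry over from the previous line; the table rounds u and y to 3 d.p., halves away from zero)
n=0: y=0, sp=4, e=sp−y=4; I=4, D=e−e_prev=4; u=1·4+1·4+2·4=16; next y=4/5·0+1/4·16=4
n=1: y=4, sp=4, e=sp−y=0; I=4, D=e−e_prev=-4; u=1·0+1·4+2·(-4)=-4; next y=4/5·4+1/4·(-4)=2.2
n=2: y=2.2, sp=4, e=sp−y=1.8; I=5.8, D=e−e_prev=1.8; u=1·1.8+1·5.8+2·1.8=11.2; next y=4/5·2.2+1/4·11.2=4.56
n=3: y=4.56, sp=4, e=sp−y=-0.56; I=5.24, D=e−e_prev=-2.36; u=1·(-0.56)+1·5.24+2·(-2.36)=-0.04; next y=4/5·4.56+1/4·(-0.04)=3.638
n=4: y=3.638, sp=4, e=sp−y=0.362; I=5.602, D=e−e_prev=0.922; u=1·0.362+1·5.602+2·0.922=7.808; next y=4/5·3.638+1/4·7.808=4.8624
n=5: y=4.8624, sp=-1, e=sp−y=-5.8624; I=-0.2604, D=e−e_prev=-6.2244; u=1·(-5.8624)+1·(-0.2604)+2·(-6.2244)=-18.5716; next y=4/5·4.8624+1/4·(-18.5716)=-0.75298
n=6: y=-0.75298, sp=-1, e=sp−y=-0.24702; I=-0.50742, D=e−e_prev=5.61538; u=1·(-0.24702)+1·(-0.50742)+2·5.61538=10.47632; next y=4/5·(-0.75298)+1/4·10.47632=2.016696
n=7: y=2.016696, sp=-1, e=sp−y=-3.016696; I=-3.524116, D=e−e_prev=-2.769676; u=1·(-3.016696)+1·(-3.524116)+2·(-2.769676)=-12.080164; next y=4/5·2.016696+1/4·(-12.080164)≈-1.406684

0 4 16.000 0.000
1 4 -4.000 4.000
2 4 11.200 2.200
3 4 -0.040 4.560
4 4 7.808 3.638
5 -1 -18.572 4.862
6 -1 10.476 -0.753
7 -1 -12.080 2.017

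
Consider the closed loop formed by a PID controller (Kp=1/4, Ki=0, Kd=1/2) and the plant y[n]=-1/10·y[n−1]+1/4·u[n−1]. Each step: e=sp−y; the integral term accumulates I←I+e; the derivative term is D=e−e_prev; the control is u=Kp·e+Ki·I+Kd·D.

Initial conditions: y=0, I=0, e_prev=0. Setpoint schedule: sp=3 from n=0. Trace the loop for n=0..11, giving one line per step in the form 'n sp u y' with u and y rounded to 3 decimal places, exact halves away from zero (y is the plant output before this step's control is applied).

(exact arithmetic carried between steps; '≈' marks a value shown rounded to 6 d.p. or computed from one; I and e_prev carry over from the previous line; the table rounds u and y to 3 d.p., halves away from zero)
n=0: y=0, sp=3, e=sp−y=3; I=3, D=e−e_prev=3; u=1/4·3+0·3+1/2·3=2.25; next y=-1/10·0+1/4·2.25=0.5625
n=1: y=0.5625, sp=3, e=sp−y=2.4375; I=5.4375, D=e−e_prev=-0.5625; u=1/4·2.4375+0·5.4375+1/2·(-0.5625)=0.328125; next y=-1/10·0.5625+1/4·0.328125≈0.025781
n=2: y≈0.025781, sp=3, e=sp−y≈2.974219; I≈8.411719, D=e−e_prev≈0.536719; u=1/4·2.974219+0·8.411719+1/2·0.536719≈1.011914; next y=-1/10·0.025781+1/4·1.011914≈0.250400
n=3: y≈0.250400, sp=3, e=sp−y≈2.749600; I≈11.161318, D=e−e_prev≈-0.224619; u=1/4·2.749600+0·11.161318+1/2·(-0.224619)≈0.575090; next y=-1/10·0.250400+1/4·0.575090≈0.118733
n=4: y≈0.118733, sp=3, e=sp−y≈2.881267; I≈14.042586, D=e−e_prev≈0.131668; u=1/4·2.881267+0·14.042586+1/2·0.131668≈0.786151; next y=-1/10·0.118733+1/4·0.786151≈0.184664
n=5: y≈0.184664, sp=3, e=sp−y≈2.815336; I≈16.857921, D=e−e_prev≈-0.065932; u=1/4·2.815336+0·16.857921+1/2·(-0.065932)≈0.670868; next y=-1/10·0.184664+1/4·0.670868≈0.149251
n=6: y≈0.149251, sp=3, e=sp−y≈2.850749; I≈19.708671, D=e−e_prev≈0.035414; u=1/4·2.850749+0·19.708671+1/2·0.035414≈0.730394; next y=-1/10·0.149251+1/4·0.730394≈0.167674
n=7: y≈0.167674, sp=3, e=sp−y≈2.832326; I≈22.540997, D=e−e_prev≈-0.018423; u=1/4·2.832326+0·22.540997+1/2·(-0.018423)≈0.698870; next y=-1/10·0.167674+1/4·0.698870≈0.157950
n=8: y≈0.157950, sp=3, e=sp−y≈2.842050; I≈25.383047, D=e−e_prev≈0.009723; u=1/4·2.842050+0·25.383047+1/2·0.009723≈0.715374; next y=-1/10·0.157950+1/4·0.715374≈0.163049
n=9: y≈0.163049, sp=3, e=sp−y≈2.836951; I≈28.219999, D=e−e_prev≈-0.005098; u=1/4·2.836951+0·28.219999+1/2·(-0.005098)≈0.706689; next y=-1/10·0.163049+1/4·0.706689≈0.160367
n=10: y≈0.160367, sp=3, e=sp−y≈2.839633; I≈31.059631, D=e−e_prev≈0.002681; u=1/4·2.839633+0·31.059631+1/2·0.002681≈0.711249; next y=-1/10·0.160367+1/4·0.711249≈0.161775
n=11: y≈0.161775, sp=3, e=sp−y≈2.838225; I≈33.897856, D=e−e_prev≈-0.001408; u=1/4·2.838225+0·33.897856+1/2·(-0.001408)≈0.708852; next y=-1/10·0.161775+1/4·0.708852≈0.161035

0 3 2.250 0.000
1 3 0.328 0.563
2 3 1.012 0.026
3 3 0.575 0.250
4 3 0.786 0.119
5 3 0.671 0.185
6 3 0.730 0.149
7 3 0.699 0.168
8 3 0.715 0.158
9 3 0.707 0.163
10 3 0.711 0.160
11 3 0.709 0.162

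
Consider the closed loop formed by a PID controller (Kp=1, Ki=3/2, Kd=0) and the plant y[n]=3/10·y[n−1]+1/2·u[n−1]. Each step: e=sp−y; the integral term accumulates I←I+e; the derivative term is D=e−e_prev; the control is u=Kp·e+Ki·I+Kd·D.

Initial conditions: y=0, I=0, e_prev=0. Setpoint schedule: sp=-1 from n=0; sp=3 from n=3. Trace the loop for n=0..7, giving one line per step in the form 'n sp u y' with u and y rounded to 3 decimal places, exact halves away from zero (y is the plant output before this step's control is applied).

(exact arithmetic carried between steps; '≈' marks a value shown rounded to 6 d.p. or computed from one; I and e_prev carry over from the previous line; the table rounds u and y to 3 d.p., halves away from zero)
n=0: y=0, sp=-1, e=sp−y=-1; I=-1, D=e−e_prev=-1; u=1·(-1)+3/2·(-1)+0·(-1)=-2.5; next y=3/10·0+1/2·(-2.5)=-1.25
n=1: y=-1.25, sp=-1, e=sp−y=0.25; I=-0.75, D=e−e_prev=1.25; u=1·0.25+3/2·(-0.75)+0·1.25=-0.875; next y=3/10·(-1.25)+1/2·(-0.875)=-0.8125
n=2: y=-0.8125, sp=-1, e=sp−y=-0.1875; I=-0.9375, D=e−e_prev=-0.4375; u=1·(-0.1875)+3/2·(-0.9375)+0·(-0.4375)=-1.59375; next y=3/10·(-0.8125)+1/2·(-1.59375)=-1.040625
n=3: y=-1.040625, sp=3, e=sp−y=4.040625; I=3.103125, D=e−e_prev=4.228125; u=1·4.040625+3/2·3.103125+0·4.228125≈8.695313; next y=3/10·(-1.040625)+1/2·8.695313≈4.035469
n=4: y≈4.035469, sp=3, e=sp−y≈-1.035469; I≈2.067656, D=e−e_prev≈-5.076094; u=1·(-1.035469)+3/2·2.067656+0·(-5.076094)≈2.066016; next y=3/10·4.035469+1/2·2.066016≈2.243648
n=5: y≈2.243648, sp=3, e=sp−y≈0.756352; I≈2.824008, D=e−e_prev≈1.791820; u=1·0.756352+3/2·2.824008+0·1.791820≈4.992363; next y=3/10·2.243648+1/2·4.992363≈3.169276
n=6: y≈3.169276, sp=3, e=sp−y≈-0.169276; I≈2.654732, D=e−e_prev≈-0.925628; u=1·(-0.169276)+3/2·2.654732+0·(-0.925628)≈3.812821; next y=3/10·3.169276+1/2·3.812821≈2.857193
n=7: y≈2.857193, sp=3, e=sp−y≈0.142807; I≈2.797538, D=e−e_prev≈0.312083; u=1·0.142807+3/2·2.797538+0·0.312083≈4.339114; next y=3/10·2.857193+1/2·4.339114≈3.026715

0 -1 -2.500 0.000
1 -1 -0.875 -1.250
2 -1 -1.594 -0.813
3 3 8.695 -1.041
4 3 2.066 4.035
5 3 4.992 2.244
6 3 3.813 3.169
7 3 4.339 2.857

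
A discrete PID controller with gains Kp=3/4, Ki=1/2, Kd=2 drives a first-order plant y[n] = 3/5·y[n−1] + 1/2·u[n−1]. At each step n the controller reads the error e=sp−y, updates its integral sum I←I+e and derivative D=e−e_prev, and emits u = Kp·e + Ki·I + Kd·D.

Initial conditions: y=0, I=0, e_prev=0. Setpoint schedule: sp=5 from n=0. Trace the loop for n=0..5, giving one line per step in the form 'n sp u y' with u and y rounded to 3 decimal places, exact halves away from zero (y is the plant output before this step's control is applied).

0 5 16.250 0.000
1 5 -17.656 8.125
2 5 36.285 -3.953
3 5 -47.497 15.771
4 5 84.250 -14.286
5 5 -121.699 33.553

(exact arithmetic carried between steps; '≈' marks a value shown rounded to 6 d.p. or computed from one; I and e_prev carry over from the previous line; the table rounds u and y to 3 d.p., halves away from zero)
n=0: y=0, sp=5, e=sp−y=5; I=5, D=e−e_prev=5; u=3/4·5+1/2·5+2·5=16.25; next y=3/5·0+1/2·16.25=8.125
n=1: y=8.125, sp=5, e=sp−y=-3.125; I=1.875, D=e−e_prev=-8.125; u=3/4·(-3.125)+1/2·1.875+2·(-8.125)=-17.65625; next y=3/5·8.125+1/2·(-17.65625)=-3.953125
n=2: y=-3.953125, sp=5, e=sp−y=8.953125; I=10.828125, D=e−e_prev=12.078125; u=3/4·8.953125+1/2·10.828125+2·12.078125≈36.285156; next y=3/5·(-3.953125)+1/2·36.285156≈15.770703
n=3: y≈15.770703, sp=5, e=sp−y≈-10.770703; I≈0.057422, D=e−e_prev≈-19.723828; u=3/4·(-10.770703)+1/2·0.057422+2·(-19.723828)≈-47.496973; next y=3/5·15.770703+1/2·(-47.496973)≈-14.286064
n=4: y≈-14.286064, sp=5, e=sp−y≈19.286064; I≈19.343486, D=e−e_prev≈30.056768; u=3/4·19.286064+1/2·19.343486+2·30.056768≈84.249827; next y=3/5·(-14.286064)+1/2·84.249827≈33.553275
n=5: y≈33.553275, sp=5, e=sp−y≈-28.553275; I≈-9.209788, D=e−e_prev≈-47.839339; u=3/4·(-28.553275)+1/2·(-9.209788)+2·(-47.839339)≈-121.698528; next y=3/5·33.553275+1/2·(-121.698528)≈-40.717299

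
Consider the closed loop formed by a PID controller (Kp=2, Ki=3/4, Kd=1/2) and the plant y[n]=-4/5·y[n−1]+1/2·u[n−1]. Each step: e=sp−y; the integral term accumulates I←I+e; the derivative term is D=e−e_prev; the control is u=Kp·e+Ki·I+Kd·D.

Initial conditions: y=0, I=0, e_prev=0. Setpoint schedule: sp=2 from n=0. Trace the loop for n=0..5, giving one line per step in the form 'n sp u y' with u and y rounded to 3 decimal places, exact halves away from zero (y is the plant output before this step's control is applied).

(exact arithmetic carried between steps; '≈' marks a value shown rounded to 6 d.p. or computed from one; I and e_prev carry over from the previous line; the table rounds u and y to 3 d.p., halves away from zero)
n=0: y=0, sp=2, e=sp−y=2; I=2, D=e−e_prev=2; u=2·2+3/4·2+1/2·2=6.5; next y=-4/5·0+1/2·6.5=3.25
n=1: y=3.25, sp=2, e=sp−y=-1.25; I=0.75, D=e−e_prev=-3.25; u=2·(-1.25)+3/4·0.75+1/2·(-3.25)=-3.5625; next y=-4/5·3.25+1/2·(-3.5625)=-4.38125
n=2: y=-4.38125, sp=2, e=sp−y=6.38125; I=7.13125, D=e−e_prev=7.63125; u=2·6.38125+3/4·7.13125+1/2·7.63125≈21.926563; next y=-4/5·(-4.38125)+1/2·21.926563≈14.468281
n=3: y≈14.468281, sp=2, e=sp−y≈-12.468281; I≈-5.337031, D=e−e_prev≈-18.849531; u=2·(-12.468281)+3/4·(-5.337031)+1/2·(-18.849531)≈-38.364102; next y=-4/5·14.468281+1/2·(-38.364102)≈-30.756676
n=4: y≈-30.756676, sp=2, e=sp−y≈32.756676; I≈27.419645, D=e−e_prev≈45.224957; u=2·32.756676+3/4·27.419645+1/2·45.224957≈108.690563; next y=-4/5·(-30.756676)+1/2·108.690563≈78.950622
n=5: y≈78.950622, sp=2, e=sp−y≈-76.950622; I≈-49.530978, D=e−e_prev≈-109.707298; u=2·(-76.950622)+3/4·(-49.530978)+1/2·(-109.707298)≈-245.903127; next y=-4/5·78.950622+1/2·(-245.903127)≈-186.112061

0 2 6.500 0.000
1 2 -3.563 3.250
2 2 21.927 -4.381
3 2 -38.364 14.468
4 2 108.691 -30.757
5 2 -245.903 78.951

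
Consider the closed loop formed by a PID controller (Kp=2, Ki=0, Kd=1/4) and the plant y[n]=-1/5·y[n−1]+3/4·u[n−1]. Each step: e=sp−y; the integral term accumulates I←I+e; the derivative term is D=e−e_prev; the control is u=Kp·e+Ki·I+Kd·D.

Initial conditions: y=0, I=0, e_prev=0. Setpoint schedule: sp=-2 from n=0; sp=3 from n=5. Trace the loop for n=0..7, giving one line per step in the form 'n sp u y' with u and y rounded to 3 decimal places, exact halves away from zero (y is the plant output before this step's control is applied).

(exact arithmetic carried between steps; '≈' marks a value shown rounded to 6 d.p. or computed from one; I and e_prev carry over from the previous line; the table rounds u and y to 3 d.p., halves away from zero)
n=0: y=0, sp=-2, e=sp−y=-2; I=-2, D=e−e_prev=-2; u=2·(-2)+0·(-2)+1/4·(-2)=-4.5; next y=-1/5·0+3/4·(-4.5)=-3.375
n=1: y=-3.375, sp=-2, e=sp−y=1.375; I=-0.625, D=e−e_prev=3.375; u=2·1.375+0·(-0.625)+1/4·3.375=3.59375; next y=-1/5·(-3.375)+3/4·3.59375≈3.370313
n=2: y≈3.370313, sp=-2, e=sp−y≈-5.370313; I≈-5.995313, D=e−e_prev≈-6.745313; u=2·(-5.370313)+0·(-5.995313)+1/4·(-6.745313)≈-12.426953; next y=-1/5·3.370313+3/4·(-12.426953)≈-9.994277
n=3: y≈-9.994277, sp=-2, e=sp−y≈7.994277; I≈1.998965, D=e−e_prev≈13.364590; u=2·7.994277+0·1.998965+1/4·13.364590≈19.329702; next y=-1/5·(-9.994277)+3/4·19.329702≈16.496132
n=4: y≈16.496132, sp=-2, e=sp−y≈-18.496132; I≈-16.497167, D=e−e_prev≈-26.490409; u=2·(-18.496132)+0·(-16.497167)+1/4·(-26.490409)≈-43.614867; next y=-1/5·16.496132+3/4·(-43.614867)≈-36.010376
n=5: y≈-36.010376, sp=3, e=sp−y≈39.010376; I≈22.513209, D=e−e_prev≈57.506508; u=2·39.010376+0·22.513209+1/4·57.506508≈92.397380; next y=-1/5·(-36.010376)+3/4·92.397380≈76.500110
n=6: y≈76.500110, sp=3, e=sp−y≈-73.500110; I≈-50.986901, D=e−e_prev≈-112.510486; u=2·(-73.500110)+0·(-50.986901)+1/4·(-112.510486)≈-175.127842; next y=-1/5·76.500110+3/4·(-175.127842)≈-146.645903
n=7: y≈-146.645903, sp=3, e=sp−y≈149.645903; I≈98.659002, D=e−e_prev≈223.146013; u=2·149.645903+0·98.659002+1/4·223.146013≈355.078310; next y=-1/5·(-146.645903)+3/4·355.078310≈295.637913

0 -2 -4.500 0.000
1 -2 3.594 -3.375
2 -2 -12.427 3.370
3 -2 19.330 -9.994
4 -2 -43.615 16.496
5 3 92.397 -36.010
6 3 -175.128 76.500
7 3 355.078 -146.646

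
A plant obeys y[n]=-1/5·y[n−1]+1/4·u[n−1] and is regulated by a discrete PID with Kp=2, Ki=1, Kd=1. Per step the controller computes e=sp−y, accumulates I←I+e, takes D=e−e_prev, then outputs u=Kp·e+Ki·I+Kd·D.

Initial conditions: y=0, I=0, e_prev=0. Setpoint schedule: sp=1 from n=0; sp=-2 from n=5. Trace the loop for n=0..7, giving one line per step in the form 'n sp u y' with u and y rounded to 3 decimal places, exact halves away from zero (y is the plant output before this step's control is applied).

(exact arithmetic carried between steps; '≈' marks a value shown rounded to 6 d.p. or computed from one; I and e_prev carry over from the previous line; the table rounds u and y to 3 d.p., halves away from zero)
n=0: y=0, sp=1, e=sp−y=1; I=1, D=e−e_prev=1; u=2·1+1·1+1·1=4; next y=-1/5·0+1/4·4=1
n=1: y=1, sp=1, e=sp−y=0; I=1, D=e−e_prev=-1; u=2·0+1·1+1·(-1)=0; next y=-1/5·1+1/4·0=-0.2
n=2: y=-0.2, sp=1, e=sp−y=1.2; I=2.2, D=e−e_prev=1.2; u=2·1.2+1·2.2+1·1.2=5.8; next y=-1/5·(-0.2)+1/4·5.8=1.49
n=3: y=1.49, sp=1, e=sp−y=-0.49; I=1.71, D=e−e_prev=-1.69; u=2·(-0.49)+1·1.71+1·(-1.69)=-0.96; next y=-1/5·1.49+1/4·(-0.96)=-0.538
n=4: y=-0.538, sp=1, e=sp−y=1.538; I=3.248, D=e−e_prev=2.028; u=2·1.538+1·3.248+1·2.028=8.352; next y=-1/5·(-0.538)+1/4·8.352=2.1956
n=5: y=2.1956, sp=-2, e=sp−y=-4.1956; I=-0.9476, D=e−e_prev=-5.7336; u=2·(-4.1956)+1·(-0.9476)+1·(-5.7336)=-15.0724; next y=-1/5·2.1956+1/4·(-15.0724)=-4.20722
n=6: y=-4.20722, sp=-2, e=sp−y=2.20722; I=1.25962, D=e−e_prev=6.40282; u=2·2.20722+1·1.25962+1·6.40282=12.07688; next y=-1/5·(-4.20722)+1/4·12.07688=3.860664
n=7: y=3.860664, sp=-2, e=sp−y=-5.860664; I=-4.601044, D=e−e_prev=-8.067884; u=2·(-5.860664)+1·(-4.601044)+1·(-8.067884)=-24.390256; next y=-1/5·3.860664+1/4·(-24.390256)≈-6.869697

0 1 4.000 0.000
1 1 0.000 1.000
2 1 5.800 -0.200
3 1 -0.960 1.490
4 1 8.352 -0.538
5 -2 -15.072 2.196
6 -2 12.077 -4.207
7 -2 -24.390 3.861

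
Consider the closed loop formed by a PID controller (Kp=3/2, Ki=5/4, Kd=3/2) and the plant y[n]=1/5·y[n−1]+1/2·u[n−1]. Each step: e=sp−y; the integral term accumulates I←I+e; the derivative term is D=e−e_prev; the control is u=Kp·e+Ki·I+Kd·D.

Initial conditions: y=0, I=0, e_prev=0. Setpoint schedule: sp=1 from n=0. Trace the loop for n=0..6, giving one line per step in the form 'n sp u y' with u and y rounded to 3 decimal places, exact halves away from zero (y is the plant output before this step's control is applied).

(exact arithmetic carried between steps; '≈' marks a value shown rounded to 6 d.p. or computed from one; I and e_prev carry over from the previous line; the table rounds u and y to 3 d.p., halves away from zero)
n=0: y=0, sp=1, e=sp−y=1; I=1, D=e−e_prev=1; u=3/2·1+5/4·1+3/2·1=4.25; next y=1/5·0+1/2·4.25=2.125
n=1: y=2.125, sp=1, e=sp−y=-1.125; I=-0.125, D=e−e_prev=-2.125; u=3/2·(-1.125)+5/4·(-0.125)+3/2·(-2.125)=-5.03125; next y=1/5·2.125+1/2·(-5.03125)=-2.090625
n=2: y=-2.090625, sp=1, e=sp−y=3.090625; I=2.965625, D=e−e_prev=4.215625; u=3/2·3.090625+5/4·2.965625+3/2·4.215625≈14.666406; next y=1/5·(-2.090625)+1/2·14.666406≈6.915078
n=3: y≈6.915078, sp=1, e=sp−y≈-5.915078; I≈-2.949453, D=e−e_prev≈-9.005703; u=3/2·(-5.915078)+5/4·(-2.949453)+3/2·(-9.005703)≈-26.067988; next y=1/5·6.915078+1/2·(-26.067988)≈-11.650979
n=4: y≈-11.650979, sp=1, e=sp−y≈12.650979; I≈9.701525, D=e−e_prev≈18.566057; u=3/2·12.650979+5/4·9.701525+3/2·18.566057≈58.952459; next y=1/5·(-11.650979)+1/2·58.952459≈27.146034
n=5: y≈27.146034, sp=1, e=sp−y≈-26.146034; I≈-16.444509, D=e−e_prev≈-38.797013; u=3/2·(-26.146034)+5/4·(-16.444509)+3/2·(-38.797013)≈-117.970206; next y=1/5·27.146034+1/2·(-117.970206)≈-53.555896
n=6: y≈-53.555896, sp=1, e=sp−y≈54.555896; I≈38.111387, D=e−e_prev≈80.701930; u=3/2·54.555896+5/4·38.111387+3/2·80.701930≈250.525973; next y=1/5·(-53.555896)+1/2·250.525973≈114.551807

0 1 4.250 0.000
1 1 -5.031 2.125
2 1 14.666 -2.091
3 1 -26.068 6.915
4 1 58.952 -11.651
5 1 -117.970 27.146
6 1 250.526 -53.556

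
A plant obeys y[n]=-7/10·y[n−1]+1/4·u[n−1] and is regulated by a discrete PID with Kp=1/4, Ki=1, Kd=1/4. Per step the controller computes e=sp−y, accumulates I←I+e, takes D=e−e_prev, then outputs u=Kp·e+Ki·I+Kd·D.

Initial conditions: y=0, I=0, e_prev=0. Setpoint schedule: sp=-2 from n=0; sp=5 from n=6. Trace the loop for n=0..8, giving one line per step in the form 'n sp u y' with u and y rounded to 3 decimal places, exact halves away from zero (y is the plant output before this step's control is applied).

0 -2 -3.000 0.000
1 -2 -3.375 -0.750
2 -2 -5.459 -0.319
3 -2 -5.798 -1.142
4 -2 -7.599 -0.650
5 -2 -7.635 -1.445
6 5 1.291 -0.898
7 5 2.802 0.951
8 5 8.687 0.035

(exact arithmetic carried between steps; '≈' marks a value shown rounded to 6 d.p. or computed from one; I and e_prev carry over from the previous line; the table rounds u and y to 3 d.p., halves away from zero)
n=0: y=0, sp=-2, e=sp−y=-2; I=-2, D=e−e_prev=-2; u=1/4·(-2)+1·(-2)+1/4·(-2)=-3; next y=-7/10·0+1/4·(-3)=-0.75
n=1: y=-0.75, sp=-2, e=sp−y=-1.25; I=-3.25, D=e−e_prev=0.75; u=1/4·(-1.25)+1·(-3.25)+1/4·0.75=-3.375; next y=-7/10·(-0.75)+1/4·(-3.375)=-0.31875
n=2: y=-0.31875, sp=-2, e=sp−y=-1.68125; I=-4.93125, D=e−e_prev=-0.43125; u=1/4·(-1.68125)+1·(-4.93125)+1/4·(-0.43125)=-5.459375; next y=-7/10·(-0.31875)+1/4·(-5.459375)≈-1.141719
n=3: y≈-1.141719, sp=-2, e=sp−y≈-0.858281; I≈-5.789531, D=e−e_prev≈0.822969; u=1/4·(-0.858281)+1·(-5.789531)+1/4·0.822969≈-5.798359; next y=-7/10·(-1.141719)+1/4·(-5.798359)≈-0.650387
n=4: y≈-0.650387, sp=-2, e=sp−y≈-1.349613; I≈-7.139145, D=e−e_prev≈-0.491332; u=1/4·(-1.349613)+1·(-7.139145)+1/4·(-0.491332)≈-7.599381; next y=-7/10·(-0.650387)+1/4·(-7.599381)≈-1.444575
n=5: y≈-1.444575, sp=-2, e=sp−y≈-0.555425; I≈-7.694570, D=e−e_prev≈0.794188; u=1/4·(-0.555425)+1·(-7.694570)+1/4·0.794188≈-7.634879; next y=-7/10·(-1.444575)+1/4·(-7.634879)≈-0.897518
n=6: y≈-0.897518, sp=5, e=sp−y≈5.897518; I≈-1.797052, D=e−e_prev≈6.452943; u=1/4·5.897518+1·(-1.797052)+1/4·6.452943≈1.290563; next y=-7/10·(-0.897518)+1/4·1.290563≈0.950903
n=7: y≈0.950903, sp=5, e=sp−y≈4.049097; I≈2.252045, D=e−e_prev≈-1.848421; u=1/4·4.049097+1·2.252045+1/4·(-1.848421)≈2.802214; next y=-7/10·0.950903+1/4·2.802214≈0.034921
n=8: y≈0.034921, sp=5, e=sp−y≈4.965079; I≈7.217123, D=e−e_prev≈0.915982; u=1/4·4.965079+1·7.217123+1/4·0.915982≈8.687389; next y=-7/10·0.034921+1/4·8.687389≈2.147402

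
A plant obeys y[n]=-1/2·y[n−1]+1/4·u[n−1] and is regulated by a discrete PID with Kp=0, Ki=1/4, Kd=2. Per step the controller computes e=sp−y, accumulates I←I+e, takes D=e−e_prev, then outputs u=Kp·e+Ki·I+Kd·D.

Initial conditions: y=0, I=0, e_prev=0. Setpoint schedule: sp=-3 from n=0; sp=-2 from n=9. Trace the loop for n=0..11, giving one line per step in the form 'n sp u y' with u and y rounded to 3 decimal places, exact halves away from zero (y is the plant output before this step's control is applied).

0 -3 -6.750 0.000
1 -3 2.297 -1.688
2 -3 -8.394 1.418
3 -3 6.220 -2.807
4 -3 -15.253 2.959
5 -3 13.355 -5.292
6 -3 -27.948 5.985
7 -3 28.280 -9.980
8 -3 -51.493 12.060
9 -2 60.738 -18.903
10 -2 -96.925 24.636
11 -2 121.161 -36.549

(exact arithmetic carried between steps; '≈' marks a value shown rounded to 6 d.p. or computed from one; I and e_prev carry over from the previous line; the table rounds u and y to 3 d.p., halves away from zero)
n=0: y=0, sp=-3, e=sp−y=-3; I=-3, D=e−e_prev=-3; u=0·(-3)+1/4·(-3)+2·(-3)=-6.75; next y=-1/2·0+1/4·(-6.75)=-1.6875
n=1: y=-1.6875, sp=-3, e=sp−y=-1.3125; I=-4.3125, D=e−e_prev=1.6875; u=0·(-1.3125)+1/4·(-4.3125)+2·1.6875=2.296875; next y=-1/2·(-1.6875)+1/4·2.296875≈1.417969
n=2: y≈1.417969, sp=-3, e=sp−y≈-4.417969; I≈-8.730469, D=e−e_prev≈-3.105469; u=0·(-4.417969)+1/4·(-8.730469)+2·(-3.105469)≈-8.393555; next y=-1/2·1.417969+1/4·(-8.393555)≈-2.807373
n=3: y≈-2.807373, sp=-3, e=sp−y≈-0.192627; I≈-8.923096, D=e−e_prev≈4.225342; u=0·(-0.192627)+1/4·(-8.923096)+2·4.225342≈6.219910; next y=-1/2·(-2.807373)+1/4·6.219910≈2.958664
n=4: y≈2.958664, sp=-3, e=sp−y≈-5.958664; I≈-14.881760, D=e−e_prev≈-5.766037; u=0·(-5.958664)+1/4·(-14.881760)+2·(-5.766037)≈-15.252514; next y=-1/2·2.958664+1/4·(-15.252514)≈-5.292460
n=5: y≈-5.292460, sp=-3, e=sp−y≈2.292460; I≈-12.589299, D=e−e_prev≈8.251124; u=0·2.292460+1/4·(-12.589299)+2·8.251124≈13.354924; next y=-1/2·(-5.292460)+1/4·13.354924≈5.984961
n=6: y≈5.984961, sp=-3, e=sp−y≈-8.984961; I≈-21.574260, D=e−e_prev≈-11.277422; u=0·(-8.984961)+1/4·(-21.574260)+2·(-11.277422)≈-27.948408; next y=-1/2·5.984961+1/4·(-27.948408)≈-9.979583
n=7: y≈-9.979583, sp=-3, e=sp−y≈6.979583; I≈-14.594678, D=e−e_prev≈15.964544; u=0·6.979583+1/4·(-14.594678)+2·15.964544≈28.280418; next y=-1/2·(-9.979583)+1/4·28.280418≈12.059896
n=8: y≈12.059896, sp=-3, e=sp−y≈-15.059896; I≈-29.654574, D=e−e_prev≈-22.039479; u=0·(-15.059896)+1/4·(-29.654574)+2·(-22.039479)≈-51.492601; next y=-1/2·12.059896+1/4·(-51.492601)≈-18.903098
n=9: y≈-18.903098, sp=-2, e=sp−y≈16.903098; I≈-12.751475, D=e−e_prev≈31.962994; u=0·16.903098+1/4·(-12.751475)+2·31.962994≈60.738119; next y=-1/2·(-18.903098)+1/4·60.738119≈24.636079
n=10: y≈24.636079, sp=-2, e=sp−y≈-26.636079; I≈-39.387554, D=e−e_prev≈-43.539177; u=0·(-26.636079)+1/4·(-39.387554)+2·(-43.539177)≈-96.925243; next y=-1/2·24.636079+1/4·(-96.925243)≈-36.549350
n=11: y≈-36.549350, sp=-2, e=sp−y≈34.549350; I≈-4.838204, D=e−e_prev≈61.185429; u=0·34.549350+1/4·(-4.838204)+2·61.185429≈121.161307; next y=-1/2·(-36.549350)+1/4·121.161307≈48.565002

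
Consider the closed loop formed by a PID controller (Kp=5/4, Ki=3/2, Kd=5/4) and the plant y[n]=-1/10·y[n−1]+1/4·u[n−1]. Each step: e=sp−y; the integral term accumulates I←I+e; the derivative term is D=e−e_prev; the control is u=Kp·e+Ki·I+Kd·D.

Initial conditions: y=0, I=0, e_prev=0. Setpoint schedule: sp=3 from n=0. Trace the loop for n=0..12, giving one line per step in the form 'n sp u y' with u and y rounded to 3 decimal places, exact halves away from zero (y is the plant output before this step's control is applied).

(exact arithmetic carried between steps; '≈' marks a value shown rounded to 6 d.p. or computed from one; I and e_prev carry over from the previous line; the table rounds u and y to 3 d.p., halves away from zero)
n=0: y=0, sp=3, e=sp−y=3; I=3, D=e−e_prev=3; u=5/4·3+3/2·3+5/4·3=12; next y=-1/10·0+1/4·12=3
n=1: y=3, sp=3, e=sp−y=0; I=3, D=e−e_prev=-3; u=5/4·0+3/2·3+5/4·(-3)=0.75; next y=-1/10·3+1/4·0.75=-0.1125
n=2: y=-0.1125, sp=3, e=sp−y=3.1125; I=6.1125, D=e−e_prev=3.1125; u=5/4·3.1125+3/2·6.1125+5/4·3.1125=16.95; next y=-1/10·(-0.1125)+1/4·16.95=4.24875
n=3: y=4.24875, sp=3, e=sp−y=-1.24875; I=4.86375, D=e−e_prev=-4.36125; u=5/4·(-1.24875)+3/2·4.86375+5/4·(-4.36125)=0.283125; next y=-1/10·4.24875+1/4·0.283125≈-0.354094
n=4: y≈-0.354094, sp=3, e=sp−y≈3.354094; I≈8.217844, D=e−e_prev≈4.602844; u=5/4·3.354094+3/2·8.217844+5/4·4.602844≈22.272938; next y=-1/10·(-0.354094)+1/4·22.272938≈5.603644
n=5: y≈5.603644, sp=3, e=sp−y≈-2.603644; I≈5.6142, D=e−e_prev≈-5.957738; u=5/4·(-2.603644)+3/2·5.6142+5/4·(-5.957738)≈-2.280427; next y=-1/10·5.603644+1/4·(-2.280427)≈-1.130471
n=6: y≈-1.130471, sp=3, e=sp−y≈4.130471; I≈9.744671, D=e−e_prev≈6.734115; u=5/4·4.130471+3/2·9.744671+5/4·6.734115≈28.197739; next y=-1/10·(-1.130471)+1/4·28.197739≈7.162482
n=7: y≈7.162482, sp=3, e=sp−y≈-4.162482; I≈5.582189, D=e−e_prev≈-8.292953; u=5/4·(-4.162482)+3/2·5.582189+5/4·(-8.292953)≈-7.196009; next y=-1/10·7.162482+1/4·(-7.196009)≈-2.515251
n=8: y≈-2.515251, sp=3, e=sp−y≈5.515251; I≈11.097440, D=e−e_prev≈9.677732; u=5/4·5.515251+3/2·11.097440+5/4·9.677732≈35.637388; next y=-1/10·(-2.515251)+1/4·35.637388≈9.160872
n=9: y≈9.160872, sp=3, e=sp−y≈-6.160872; I≈4.936568, D=e−e_prev≈-11.676123; u=5/4·(-6.160872)+3/2·4.936568+5/4·(-11.676123)≈-14.891392; next y=-1/10·9.160872+1/4·(-14.891392)≈-4.638935
n=10: y≈-4.638935, sp=3, e=sp−y≈7.638935; I≈12.575503, D=e−e_prev≈13.799807; u=5/4·7.638935+3/2·12.575503+5/4·13.799807≈45.661682; next y=-1/10·(-4.638935)+1/4·45.661682≈11.879314
n=11: y≈11.879314, sp=3, e=sp−y≈-8.879314; I≈3.696189, D=e−e_prev≈-16.518249; u=5/4·(-8.879314)+3/2·3.696189+5/4·(-16.518249)≈-26.202671; next y=-1/10·11.879314+1/4·(-26.202671)≈-7.738599
n=12: y≈-7.738599, sp=3, e=sp−y≈10.738599; I≈14.434788, D=e−e_prev≈19.617913; u=5/4·10.738599+3/2·14.434788+5/4·19.617913≈59.597823; next y=-1/10·(-7.738599)+1/4·59.597823≈15.673316

0 3 12.000 0.000
1 3 0.750 3.000
2 3 16.950 -0.113
3 3 0.283 4.249
4 3 22.273 -0.354
5 3 -2.280 5.604
6 3 28.198 -1.130
7 3 -7.196 7.162
8 3 35.637 -2.515
9 3 -14.891 9.161
10 3 45.662 -4.639
11 3 -26.203 11.879
12 3 59.598 -7.739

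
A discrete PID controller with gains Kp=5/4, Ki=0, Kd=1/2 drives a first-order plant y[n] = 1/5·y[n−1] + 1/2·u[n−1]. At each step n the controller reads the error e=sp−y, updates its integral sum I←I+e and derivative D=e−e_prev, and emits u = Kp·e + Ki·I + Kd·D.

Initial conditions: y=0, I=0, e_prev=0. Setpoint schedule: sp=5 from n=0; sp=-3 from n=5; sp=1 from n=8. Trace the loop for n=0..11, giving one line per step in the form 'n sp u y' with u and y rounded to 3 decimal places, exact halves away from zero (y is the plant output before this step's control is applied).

0 5 8.750 0.000
1 5 -1.406 4.375
2 5 8.137 0.172
3 5 -0.844 4.103
4 5 7.604 0.399
5 -3 -14.344 3.882
6 -3 9.383 -6.395
7 -3 -12.919 3.412
8 1 15.066 -5.777
9 1 -12.800 6.378
10 1 13.406 -5.124
11 1 -11.249 5.678

(exact arithmetic carried between steps; '≈' marks a value shown rounded to 6 d.p. or computed from one; I and e_prev carry over from the previous line; the table rounds u and y to 3 d.p., halves away from zero)
n=0: y=0, sp=5, e=sp−y=5; I=5, D=e−e_prev=5; u=5/4·5+0·5+1/2·5=8.75; next y=1/5·0+1/2·8.75=4.375
n=1: y=4.375, sp=5, e=sp−y=0.625; I=5.625, D=e−e_prev=-4.375; u=5/4·0.625+0·5.625+1/2·(-4.375)=-1.40625; next y=1/5·4.375+1/2·(-1.40625)=0.171875
n=2: y=0.171875, sp=5, e=sp−y=4.828125; I=10.453125, D=e−e_prev=4.203125; u=5/4·4.828125+0·10.453125+1/2·4.203125≈8.136719; next y=1/5·0.171875+1/2·8.136719≈4.102734
n=3: y≈4.102734, sp=5, e=sp−y≈0.897266; I≈11.350391, D=e−e_prev≈-3.930859; u=5/4·0.897266+0·11.350391+1/2·(-3.930859)≈-0.843848; next y=1/5·4.102734+1/2·(-0.843848)≈0.398623
n=4: y≈0.398623, sp=5, e=sp−y≈4.601377; I≈15.951768, D=e−e_prev≈3.704111; u=5/4·4.601377+0·15.951768+1/2·3.704111≈7.603777; next y=1/5·0.398623+1/2·7.603777≈3.881613
n=5: y≈3.881613, sp=-3, e=sp−y≈-6.881613; I≈9.070155, D=e−e_prev≈-11.482990; u=5/4·(-6.881613)+0·9.070155+1/2·(-11.482990)≈-14.343511; next y=1/5·3.881613+1/2·(-14.343511)≈-6.395433
n=6: y≈-6.395433, sp=-3, e=sp−y≈3.395433; I≈12.465588, D=e−e_prev≈10.277046; u=5/4·3.395433+0·12.465588+1/2·10.277046≈9.382814; next y=1/5·(-6.395433)+1/2·9.382814≈3.412321
n=7: y≈3.412321, sp=-3, e=sp−y≈-6.412321; I≈6.053267, D=e−e_prev≈-9.807754; u=5/4·(-6.412321)+0·6.053267+1/2·(-9.807754)≈-12.919277; next y=1/5·3.412321+1/2·(-12.919277)≈-5.777175
n=8: y≈-5.777175, sp=1, e=sp−y≈6.777175; I≈12.830442, D=e−e_prev≈13.189495; u=5/4·6.777175+0·12.830442+1/2·13.189495≈15.066216; next y=1/5·(-5.777175)+1/2·15.066216≈6.377673
n=9: y≈6.377673, sp=1, e=sp−y≈-5.377673; I≈7.452769, D=e−e_prev≈-12.154848; u=5/4·(-5.377673)+0·7.452769+1/2·(-12.154848)≈-12.799515; next y=1/5·6.377673+1/2·(-12.799515)≈-5.124223
n=10: y≈-5.124223, sp=1, e=sp−y≈6.124223; I≈13.576992, D=e−e_prev≈11.501896; u=5/4·6.124223+0·13.576992+1/2·11.501896≈13.406227; next y=1/5·(-5.124223)+1/2·13.406227≈5.678269
n=11: y≈5.678269, sp=1, e=sp−y≈-4.678269; I≈8.898723, D=e−e_prev≈-10.802492; u=5/4·(-4.678269)+0·8.898723+1/2·(-10.802492)≈-11.249082; next y=1/5·5.678269+1/2·(-11.249082)≈-4.488887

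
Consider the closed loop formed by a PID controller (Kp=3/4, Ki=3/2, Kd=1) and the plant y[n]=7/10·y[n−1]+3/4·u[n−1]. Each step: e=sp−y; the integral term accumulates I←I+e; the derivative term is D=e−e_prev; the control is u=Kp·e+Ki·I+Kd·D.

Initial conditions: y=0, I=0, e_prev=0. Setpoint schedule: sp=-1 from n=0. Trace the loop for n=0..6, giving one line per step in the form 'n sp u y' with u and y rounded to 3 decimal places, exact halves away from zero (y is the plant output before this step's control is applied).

(exact arithmetic carried between steps; '≈' marks a value shown rounded to 6 d.p. or computed from one; I and e_prev carry over from the previous line; the table rounds u and y to 3 d.p., halves away from zero)
n=0: y=0, sp=-1, e=sp−y=-1; I=-1, D=e−e_prev=-1; u=3/4·(-1)+3/2·(-1)+1·(-1)=-3.25; next y=7/10·0+3/4·(-3.25)=-2.4375
n=1: y=-2.4375, sp=-1, e=sp−y=1.4375; I=0.4375, D=e−e_prev=2.4375; u=3/4·1.4375+3/2·0.4375+1·2.4375=4.171875; next y=7/10·(-2.4375)+3/4·4.171875≈1.422656
n=2: y≈1.422656, sp=-1, e=sp−y≈-2.422656; I≈-1.985156, D=e−e_prev≈-3.860156; u=3/4·(-2.422656)+3/2·(-1.985156)+1·(-3.860156)≈-8.654883; next y=7/10·1.422656+3/4·(-8.654883)≈-5.495303
n=3: y≈-5.495303, sp=-1, e=sp−y≈4.495303; I≈2.510146, D=e−e_prev≈6.917959; u=3/4·4.495303+3/2·2.510146+1·6.917959≈14.054656; next y=7/10·(-5.495303)+3/4·14.054656≈6.694280
n=4: y≈6.694280, sp=-1, e=sp−y≈-7.694280; I≈-5.184133, D=e−e_prev≈-12.189583; u=3/4·(-7.694280)+3/2·(-5.184133)+1·(-12.189583)≈-25.736493; next y=7/10·6.694280+3/4·(-25.736493)≈-14.616374
n=5: y≈-14.616374, sp=-1, e=sp−y≈13.616374; I≈8.432240, D=e−e_prev≈21.310654; u=3/4·13.616374+3/2·8.432240+1·21.310654≈44.171294; next y=7/10·(-14.616374)+3/4·44.171294≈22.897009
n=6: y≈22.897009, sp=-1, e=sp−y≈-23.897009; I≈-15.464769, D=e−e_prev≈-37.513383; u=3/4·(-23.897009)+3/2·(-15.464769)+1·(-37.513383)≈-78.633292; next y=7/10·22.897009+3/4·(-78.633292)≈-42.947063

0 -1 -3.250 0.000
1 -1 4.172 -2.438
2 -1 -8.655 1.423
3 -1 14.055 -5.495
4 -1 -25.736 6.694
5 -1 44.171 -14.616
6 -1 -78.633 22.897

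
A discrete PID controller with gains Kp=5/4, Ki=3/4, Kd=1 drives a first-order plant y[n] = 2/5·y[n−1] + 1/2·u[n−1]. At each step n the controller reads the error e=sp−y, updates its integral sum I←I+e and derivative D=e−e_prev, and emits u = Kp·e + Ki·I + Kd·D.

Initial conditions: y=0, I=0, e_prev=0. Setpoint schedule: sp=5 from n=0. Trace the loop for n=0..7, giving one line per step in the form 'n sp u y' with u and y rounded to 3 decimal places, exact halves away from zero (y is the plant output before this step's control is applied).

0 5 15.000 0.000
1 5 -8.750 7.500
2 5 23.500 -1.375
3 5 -18.319 11.200
4 5 37.244 -4.679
5 5 -35.665 16.750
6 5 60.600 -11.132
7 5 -66.122 25.847

(exact arithmetic carried between steps; '≈' marks a value shown rounded to 6 d.p. or computed from one; I and e_prev carry over from the previous line; the table rounds u and y to 3 d.p., halves away from zero)
n=0: y=0, sp=5, e=sp−y=5; I=5, D=e−e_prev=5; u=5/4·5+3/4·5+1·5=15; next y=2/5·0+1/2·15=7.5
n=1: y=7.5, sp=5, e=sp−y=-2.5; I=2.5, D=e−e_prev=-7.5; u=5/4·(-2.5)+3/4·2.5+1·(-7.5)=-8.75; next y=2/5·7.5+1/2·(-8.75)=-1.375
n=2: y=-1.375, sp=5, e=sp−y=6.375; I=8.875, D=e−e_prev=8.875; u=5/4·6.375+3/4·8.875+1·8.875=23.5; next y=2/5·(-1.375)+1/2·23.5=11.2
n=3: y=11.2, sp=5, e=sp−y=-6.2; I=2.675, D=e−e_prev=-12.575; u=5/4·(-6.2)+3/4·2.675+1·(-12.575)=-18.31875; next y=2/5·11.2+1/2·(-18.31875)=-4.679375
n=4: y=-4.679375, sp=5, e=sp−y=9.679375; I=12.354375, D=e−e_prev=15.879375; u=5/4·9.679375+3/4·12.354375+1·15.879375=37.244375; next y=2/5·(-4.679375)+1/2·37.244375≈16.750438
n=5: y≈16.750438, sp=5, e=sp−y≈-11.750438; I≈0.603938, D=e−e_prev≈-21.429813; u=5/4·(-11.750438)+3/4·0.603938+1·(-21.429813)≈-35.664906; next y=2/5·16.750438+1/2·(-35.664906)≈-11.132278
n=6: y≈-11.132278, sp=5, e=sp−y≈16.132278; I≈16.736216, D=e−e_prev≈27.882716; u=5/4·16.132278+3/4·16.736216+1·27.882716≈60.600225; next y=2/5·(-11.132278)+1/2·60.600225≈25.847201
n=7: y≈25.847201, sp=5, e=sp−y≈-20.847201; I≈-4.110986, D=e−e_prev≈-36.979479; u=5/4·(-20.847201)+3/4·(-4.110986)+1·(-36.979479)≈-66.121720; next y=2/5·25.847201+1/2·(-66.121720)≈-22.721980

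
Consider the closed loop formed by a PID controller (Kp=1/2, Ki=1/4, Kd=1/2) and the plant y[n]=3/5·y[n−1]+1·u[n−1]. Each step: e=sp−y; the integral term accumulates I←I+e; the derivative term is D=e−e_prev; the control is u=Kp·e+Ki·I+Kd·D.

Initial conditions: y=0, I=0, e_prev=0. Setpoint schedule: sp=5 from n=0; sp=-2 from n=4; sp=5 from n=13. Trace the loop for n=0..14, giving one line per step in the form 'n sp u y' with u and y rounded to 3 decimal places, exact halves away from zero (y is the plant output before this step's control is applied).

(exact arithmetic carried between steps; '≈' marks a value shown rounded to 6 d.p. or computed from one; I and e_prev carry over from the previous line; the table rounds u and y to 3 d.p., halves away from zero)
n=0: y=0, sp=5, e=sp−y=5; I=5, D=e−e_prev=5; u=1/2·5+1/4·5+1/2·5=6.25; next y=3/5·0+1·6.25=6.25
n=1: y=6.25, sp=5, e=sp−y=-1.25; I=3.75, D=e−e_prev=-6.25; u=1/2·(-1.25)+1/4·3.75+1/2·(-6.25)=-2.8125; next y=3/5·6.25+1·(-2.8125)=0.9375
n=2: y=0.9375, sp=5, e=sp−y=4.0625; I=7.8125, D=e−e_prev=5.3125; u=1/2·4.0625+1/4·7.8125+1/2·5.3125=6.640625; next y=3/5·0.9375+1·6.640625=7.203125
n=3: y=7.203125, sp=5, e=sp−y=-2.203125; I=5.609375, D=e−e_prev=-6.265625; u=1/2·(-2.203125)+1/4·5.609375+1/2·(-6.265625)≈-2.832031; next y=3/5·7.203125+1·(-2.832031)≈1.489844
n=4: y≈1.489844, sp=-2, e=sp−y≈-3.489844; I≈2.119531, D=e−e_prev≈-1.286719; u=1/2·(-3.489844)+1/4·2.119531+1/2·(-1.286719)≈-1.858398; next y=3/5·1.489844+1·(-1.858398)≈-0.964492
n=5: y≈-0.964492, sp=-2, e=sp−y≈-1.035508; I≈1.084023, D=e−e_prev≈2.454336; u=1/2·(-1.035508)+1/4·1.084023+1/2·2.454336≈0.980420; next y=3/5·(-0.964492)+1·0.980420≈0.401725
n=6: y≈0.401725, sp=-2, e=sp−y≈-2.401725; I≈-1.317701, D=e−e_prev≈-1.366217; u=1/2·(-2.401725)+1/4·(-1.317701)+1/2·(-1.366217)≈-2.213396; next y=3/5·0.401725+1·(-2.213396)≈-1.972361
n=7: y≈-1.972361, sp=-2, e=sp−y≈-0.027639; I≈-1.345340, D=e−e_prev≈2.374086; u=1/2·(-0.027639)+1/4·(-1.345340)+1/2·2.374086≈0.836889; next y=3/5·(-1.972361)+1·0.836889≈-0.346528
n=8: y≈-0.346528, sp=-2, e=sp−y≈-1.653472; I≈-2.998812, D=e−e_prev≈-1.625833; u=1/2·(-1.653472)+1/4·(-2.998812)+1/2·(-1.625833)≈-2.389355; next y=3/5·(-0.346528)+1·(-2.389355)≈-2.597272
n=9: y≈-2.597272, sp=-2, e=sp−y≈0.597272; I≈-2.401539, D=e−e_prev≈2.250744; u=1/2·0.597272+1/4·(-2.401539)+1/2·2.250744≈0.823623; next y=3/5·(-2.597272)+1·0.823623≈-0.734740
n=10: y≈-0.734740, sp=-2, e=sp−y≈-1.265260; I≈-3.666799, D=e−e_prev≈-1.862532; u=1/2·(-1.265260)+1/4·(-3.666799)+1/2·(-1.862532)≈-2.480596; next y=3/5·(-0.734740)+1·(-2.480596)≈-2.921440
n=11: y≈-2.921440, sp=-2, e=sp−y≈0.921440; I≈-2.745359, D=e−e_prev≈2.186700; u=1/2·0.921440+1/4·(-2.745359)+1/2·2.186700≈0.867730; next y=3/5·(-2.921440)+1·0.867730≈-0.885134
n=12: y≈-0.885134, sp=-2, e=sp−y≈-1.114866; I≈-3.860226, D=e−e_prev≈-2.036306; u=1/2·(-1.114866)+1/4·(-3.860226)+1/2·(-2.036306)≈-2.540642; next y=3/5·(-0.885134)+1·(-2.540642)≈-3.071723
n=13: y≈-3.071723, sp=5, e=sp−y≈8.071723; I≈4.211497, D=e−e_prev≈9.186589; u=1/2·8.071723+1/4·4.211497+1/2·9.186589≈9.682030; next y=3/5·(-3.071723)+1·9.682030≈7.838996
n=14: y≈7.838996, sp=5, e=sp−y≈-2.838996; I≈1.372501, D=e−e_prev≈-10.910719; u=1/2·(-2.838996)+1/4·1.372501+1/2·(-10.910719)≈-6.531733; next y=3/5·7.838996+1·(-6.531733)≈-1.828335

0 5 6.250 0.000
1 5 -2.813 6.250
2 5 6.641 0.938
3 5 -2.832 7.203
4 -2 -1.858 1.490
5 -2 0.980 -0.964
6 -2 -2.213 0.402
7 -2 0.837 -1.972
8 -2 -2.389 -0.347
9 -2 0.824 -2.597
10 -2 -2.481 -0.735
11 -2 0.868 -2.921
12 -2 -2.541 -0.885
13 5 9.682 -3.072
14 5 -6.532 7.839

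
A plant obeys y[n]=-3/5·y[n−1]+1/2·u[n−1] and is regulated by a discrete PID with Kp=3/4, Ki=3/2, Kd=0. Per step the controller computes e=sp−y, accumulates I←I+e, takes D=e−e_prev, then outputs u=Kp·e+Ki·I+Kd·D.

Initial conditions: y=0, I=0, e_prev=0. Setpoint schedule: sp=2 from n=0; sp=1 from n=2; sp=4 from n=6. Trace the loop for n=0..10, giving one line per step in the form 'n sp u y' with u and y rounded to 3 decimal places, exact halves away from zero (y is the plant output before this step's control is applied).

(exact arithmetic carried between steps; '≈' marks a value shown rounded to 6 d.p. or computed from one; I and e_prev carry over from the previous line; the table rounds u and y to 3 d.p., halves away from zero)
n=0: y=0, sp=2, e=sp−y=2; I=2, D=e−e_prev=2; u=3/4·2+3/2·2+0·2=4.5; next y=-3/5·0+1/2·4.5=2.25
n=1: y=2.25, sp=2, e=sp−y=-0.25; I=1.75, D=e−e_prev=-2.25; u=3/4·(-0.25)+3/2·1.75+0·(-2.25)=2.4375; next y=-3/5·2.25+1/2·2.4375=-0.13125
n=2: y=-0.13125, sp=1, e=sp−y=1.13125; I=2.88125, D=e−e_prev=1.38125; u=3/4·1.13125+3/2·2.88125+0·1.38125≈5.170313; next y=-3/5·(-0.13125)+1/2·5.170313≈2.663906
n=3: y≈2.663906, sp=1, e=sp−y≈-1.663906; I≈1.217344, D=e−e_prev≈-2.795156; u=3/4·(-1.663906)+3/2·1.217344+0·(-2.795156)≈0.578086; next y=-3/5·2.663906+1/2·0.578086≈-1.309301
n=4: y≈-1.309301, sp=1, e=sp−y≈2.309301; I≈3.526645, D=e−e_prev≈3.973207; u=3/4·2.309301+3/2·3.526645+0·3.973207≈7.021942; next y=-3/5·(-1.309301)+1/2·7.021942≈4.296552
n=5: y≈4.296552, sp=1, e=sp−y≈-3.296552; I≈0.230093, D=e−e_prev≈-5.605852; u=3/4·(-3.296552)+3/2·0.230093+0·(-5.605852)≈-2.127274; next y=-3/5·4.296552+1/2·(-2.127274)≈-3.641568
n=6: y≈-3.641568, sp=4, e=sp−y≈7.641568; I≈7.871661, D=e−e_prev≈10.938120; u=3/4·7.641568+3/2·7.871661+0·10.938120≈17.538668; next y=-3/5·(-3.641568)+1/2·17.538668≈10.954275
n=7: y≈10.954275, sp=4, e=sp−y≈-6.954275; I≈0.917386, D=e−e_prev≈-14.595843; u=3/4·(-6.954275)+3/2·0.917386+0·(-14.595843)≈-3.839627; next y=-3/5·10.954275+1/2·(-3.839627)≈-8.492378
n=8: y≈-8.492378, sp=4, e=sp−y≈12.492378; I≈13.409765, D=e−e_prev≈19.446653; u=3/4·12.492378+3/2·13.409765+0·19.446653≈29.483930; next y=-3/5·(-8.492378)+1/2·29.483930≈19.837392
n=9: y≈19.837392, sp=4, e=sp−y≈-15.837392; I≈-2.427628, D=e−e_prev≈-28.329770; u=3/4·(-15.837392)+3/2·(-2.427628)+0·(-28.329770)≈-15.519486; next y=-3/5·19.837392+1/2·(-15.519486)≈-19.662178
n=10: y≈-19.662178, sp=4, e=sp−y≈23.662178; I≈21.234550, D=e−e_prev≈39.499570; u=3/4·23.662178+3/2·21.234550+0·39.499570≈49.598459; next y=-3/5·(-19.662178)+1/2·49.598459≈36.596537

0 2 4.500 0.000
1 2 2.438 2.250
2 1 5.170 -0.131
3 1 0.578 2.664
4 1 7.022 -1.309
5 1 -2.127 4.297
6 4 17.539 -3.642
7 4 -3.840 10.954
8 4 29.484 -8.492
9 4 -15.519 19.837
10 4 49.598 -19.662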